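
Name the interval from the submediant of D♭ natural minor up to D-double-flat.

minor third

The submediant of Db natural minor is Bbb.
Bbb up to Dbb: letters B→D make it a third; 3 semitones makes it minor.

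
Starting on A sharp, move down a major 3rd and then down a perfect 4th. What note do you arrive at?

C#

A major third down from A# is F# (letter F, 4 semitones down).
A perfect fourth down from F# is C# (letter C, 5 semitones down).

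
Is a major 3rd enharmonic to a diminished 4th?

Yes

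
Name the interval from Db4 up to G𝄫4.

The letter names run D→G, a span of 3 letter steps, so the interval is some kind of fourth.
Db to Gbb is 4 semitones. A perfect fourth is 5, so 4 makes it diminished.

diminished fourth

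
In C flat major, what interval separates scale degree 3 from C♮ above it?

major sixth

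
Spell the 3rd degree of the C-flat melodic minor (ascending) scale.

Degree 3 takes the letter 2 steps above C, which is E.
In melodic minor (ascending), degree 3 sits 3 semitones above the tonic. Cb + 3 semitones is pitch class 2, spelled on E as Ebb.

Ebb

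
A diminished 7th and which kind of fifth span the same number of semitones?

A diminished seventh spans 9 semitones.
A fifth spanning 9 semitones is doubly augmented (the perfect fifth is 7).

doubly augmented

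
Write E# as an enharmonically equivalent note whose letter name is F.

F

Plain F sits at the same pitch as E#, so on the letter F the same pitch needs a natural: F.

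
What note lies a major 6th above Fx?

D##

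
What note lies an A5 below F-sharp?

Bb

F down a perfect fifth is Bb, so the target letter is B.
From F#, an augmented fifth is 8 semitones down: Bb.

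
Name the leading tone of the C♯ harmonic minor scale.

B#

Degree 7 takes the letter 6 steps above C, which is B.
In harmonic minor, degree 7 sits 11 semitones above the tonic. C# + 11 semitones is pitch class 0, spelled on B as B#.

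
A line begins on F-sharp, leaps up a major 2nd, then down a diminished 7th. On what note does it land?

A major second up from F# is G# (letter G, 2 semitones up).
A diminished seventh down from G# is A## (letter A, 9 semitones down).

A##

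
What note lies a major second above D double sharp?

A second above D lands on the letter E.
A major second spans 2 semitones, so D## moves to pitch class 6. On the letter E that is E##.

E##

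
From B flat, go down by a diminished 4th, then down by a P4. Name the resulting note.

A diminished fourth down from Bb is F# (letter F, 4 semitones down).
A perfect fourth down from F# is C# (letter C, 5 semitones down).

C#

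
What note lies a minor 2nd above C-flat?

C up a major second is D, so the target letter is D.
From Cb, a minor second is 1 semitone up: Dbb.

Dbb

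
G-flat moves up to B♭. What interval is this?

major third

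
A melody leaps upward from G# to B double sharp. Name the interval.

The letter names run G→B, a span of 2 letter steps, so the interval is some kind of third.
G# to B## is 5 semitones. A major third is 4, so 5 makes it augmented.

augmented third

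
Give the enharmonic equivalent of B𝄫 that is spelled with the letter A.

Bbb is pitch class 9. The letter A alone is pitch class 9.
Pitch class 9 on A needs no accidental: A.

A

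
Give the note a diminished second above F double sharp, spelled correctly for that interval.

G

A second above F lands on the letter G.
A diminished second spans 0 semitones, so F## moves to pitch class 7. On the letter G that is G.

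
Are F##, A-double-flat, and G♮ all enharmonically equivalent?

F## is pitch class 7; Abb is pitch class 7; G is pitch class 7.
All spellings map to pitch class 7, so they are enharmonically equivalent.

Yes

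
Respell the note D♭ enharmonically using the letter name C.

Db is pitch class 1. The letter C alone is pitch class 0.
To reach pitch class 1 from C requires an offset of +1 semitone, i.e. sharp: C#.

C#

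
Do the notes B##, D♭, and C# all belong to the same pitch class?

Yes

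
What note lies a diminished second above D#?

D up a major second is E, so the target letter is E.
From D#, a diminished second is 0 semitones up: Eb.

Eb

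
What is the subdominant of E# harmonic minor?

A#

Degree 4 takes the letter 3 steps above E, which is A.
In harmonic minor, degree 4 sits 5 semitones above the tonic. E# + 5 semitones is pitch class 10, spelled on A as A#.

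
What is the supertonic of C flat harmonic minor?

The Cb harmonic minor scale runs Cb Db Ebb Fb Gb Abb Bb.
Degree 2 is Db.

Db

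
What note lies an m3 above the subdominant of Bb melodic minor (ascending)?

The subdominant of Bb melodic minor (ascending) is Eb.
A minor third (3 semitones) above Eb lands on the letter G, giving Gb.

Gb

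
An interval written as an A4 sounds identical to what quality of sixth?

doubly diminished

An augmented fourth spans 6 semitones.
A sixth spanning 6 semitones is doubly diminished (the major sixth is 9).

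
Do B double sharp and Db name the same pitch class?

Yes

B## is pitch class 1; Db is pitch class 1.
All spellings map to pitch class 1, so they are enharmonically equivalent.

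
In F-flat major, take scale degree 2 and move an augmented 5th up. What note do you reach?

Scale degree 2 of Fb major is Gb.
An augmented fifth (8 semitones) above Gb lands on the letter D, giving D.

D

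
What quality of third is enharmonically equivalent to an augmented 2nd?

minor

An augmented second spans 3 semitones.
A third spanning 3 semitones is minor (the major third is 4).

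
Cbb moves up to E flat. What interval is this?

The letter names run C→E, a span of 2 letter steps, so the interval is some kind of third.
Cbb to Eb is 5 semitones. A major third is 4, so 5 makes it augmented.

augmented third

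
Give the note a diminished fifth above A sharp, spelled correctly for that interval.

A up a perfect fifth is E, so the target letter is E.
From A#, a diminished fifth is 6 semitones up: E.

E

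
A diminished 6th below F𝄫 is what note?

Ab

A sixth below F lands on the letter A.
A diminished sixth spans 7 semitones, so Fbb moves to pitch class 8. On the letter A that is Ab.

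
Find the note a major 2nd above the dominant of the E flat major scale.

The dominant of Eb major is Bb.
A major second (2 semitones) above Bb lands on the letter C, giving C.

C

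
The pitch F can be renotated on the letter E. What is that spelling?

E#

F is pitch class 5. The letter E alone is pitch class 4.
To reach pitch class 5 from E requires an offset of +1 semitone, i.e. sharp: E#.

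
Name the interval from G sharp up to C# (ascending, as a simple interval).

perfect fourth

The letter names run G→C, a span of 3 letter steps, so the interval is some kind of fourth.
G# to C# is 5 semitones. A perfect fourth is 5, so 5 makes it perfect.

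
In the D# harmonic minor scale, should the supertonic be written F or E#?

E#

Each scale degree takes a distinct letter name. Degree 2 of a scale on D must use the letter E.
E# and F are enharmonically the same pitch, but only E# uses the letter E, so it is the correct spelling here.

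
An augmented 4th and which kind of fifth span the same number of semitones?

An augmented fourth spans 6 semitones.
A fifth spanning 6 semitones is diminished (the perfect fifth is 7).

diminished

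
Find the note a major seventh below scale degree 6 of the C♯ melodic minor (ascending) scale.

Scale degree 6 of C# melodic minor (ascending) is A#.
A major seventh (11 semitones) below A# lands on the letter B, giving B.

B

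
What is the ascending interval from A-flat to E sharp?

doubly augmented fifth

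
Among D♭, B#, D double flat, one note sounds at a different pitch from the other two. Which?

Db

In 12-tone equal temperament, enharmonic equivalents share a pitch class. Db is pitch class 1; B# is pitch class 0; Dbb is pitch class 0.
B# and Dbb share pitch class 0, while Db is pitch class 1.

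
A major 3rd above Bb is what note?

B up a major third is D#, so the target letter is D.
From Bb, a major third is 4 semitones up: D.

D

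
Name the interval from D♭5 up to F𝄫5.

diminished third

Counting letters D–E–F gives a third.
Db→Fbb = 2 semitones, 2 narrower than the major third (4), so diminished.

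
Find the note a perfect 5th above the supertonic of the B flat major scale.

The supertonic of Bb major is C.
A perfect fifth (7 semitones) above C lands on the letter G, giving G.

G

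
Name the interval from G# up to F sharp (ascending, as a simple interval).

The letter names run G→F, a span of 6 letter steps, so the interval is some kind of seventh.
G# to F# is 10 semitones. A major seventh is 11, so 10 makes it minor.

minor seventh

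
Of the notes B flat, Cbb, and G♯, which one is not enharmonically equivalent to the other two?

In 12-tone equal temperament, enharmonic equivalents share a pitch class. Bb is pitch class 10; Cbb is pitch class 10; G# is pitch class 8.
Bb and Cbb share pitch class 10, while G# is pitch class 8.

G#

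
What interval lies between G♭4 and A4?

augmented second

Counting letters G–A gives a second.
Gb→A = 3 semitones, 1 wider than the major second (2), so augmented.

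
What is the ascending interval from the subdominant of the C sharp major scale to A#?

major third

The subdominant of C# major is F#.
F# up to A#: letters F→A make it a third; 4 semitones makes it major.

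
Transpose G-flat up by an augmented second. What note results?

G up a major second is A, so the target letter is A.
From Gb, an augmented second is 3 semitones up: A.

A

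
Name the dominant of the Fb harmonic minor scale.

Cb

Degree 5 takes the letter 4 steps above F, which is C.
In harmonic minor, degree 5 sits 7 semitones above the tonic. Fb + 7 semitones is pitch class 11, spelled on C as Cb.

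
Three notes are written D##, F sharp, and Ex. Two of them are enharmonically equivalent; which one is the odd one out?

D##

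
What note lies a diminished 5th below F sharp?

F down a perfect fifth is Bb, so the target letter is B.
From F#, a diminished fifth is 6 semitones down: B#.

B#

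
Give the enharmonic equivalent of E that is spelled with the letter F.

Fb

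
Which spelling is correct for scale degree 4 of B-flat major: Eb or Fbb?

Eb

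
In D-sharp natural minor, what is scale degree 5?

A#

Degree 5 takes the letter 4 steps above D, which is A.
In natural minor, degree 5 sits 7 semitones above the tonic. D# + 7 semitones is pitch class 10, spelled on A as A#.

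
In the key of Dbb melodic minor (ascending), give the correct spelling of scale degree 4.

Gbb

Degree 4 takes the letter 3 steps above D, which is G.
In melodic minor (ascending), degree 4 sits 5 semitones above the tonic. Dbb + 5 semitones is pitch class 5, spelled on G as Gbb.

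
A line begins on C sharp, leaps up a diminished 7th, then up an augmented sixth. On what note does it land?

G#

A diminished seventh up from C# is Bb (letter B, 9 semitones up).
An augmented sixth up from Bb is G# (letter G, 10 semitones up).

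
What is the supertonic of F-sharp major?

Degree 2 takes the letter 1 step above F, which is G.
In major, degree 2 sits 2 semitones above the tonic. F# + 2 semitones is pitch class 8, spelled on G as G#.

G#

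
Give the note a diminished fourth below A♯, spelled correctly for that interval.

A down a perfect fourth is E, so the target letter is E.
From A#, a diminished fourth is 4 semitones down: E##.

E##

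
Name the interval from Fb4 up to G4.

Counting letters F–G gives a second.
Fb→G = 3 semitones, 1 wider than the major second (2), so augmented.

augmented second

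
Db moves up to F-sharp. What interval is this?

The letter names run D→F, a span of 2 letter steps, so the interval is some kind of third.
Db to F# is 5 semitones. A major third is 4, so 5 makes it augmented.

augmented third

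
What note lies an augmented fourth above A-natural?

D#

A fourth above A lands on the letter D.
An augmented fourth spans 6 semitones, so A moves to pitch class 3. On the letter D that is D#.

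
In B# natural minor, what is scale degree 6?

Degree 6 takes the letter 5 steps above B, which is G.
In natural minor, degree 6 sits 8 semitones above the tonic. B# + 8 semitones is pitch class 8, spelled on G as G#.

G#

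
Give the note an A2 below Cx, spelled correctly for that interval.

A second below C lands on the letter B.
An augmented second spans 3 semitones, so C## moves to pitch class 11. On the letter B that is B.

B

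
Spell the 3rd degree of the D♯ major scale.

F##

The D# major scale runs D# E# F## G# A# B# C##.
Degree 3 is F##.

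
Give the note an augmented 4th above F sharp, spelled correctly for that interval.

B#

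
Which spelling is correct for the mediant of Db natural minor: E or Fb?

Fb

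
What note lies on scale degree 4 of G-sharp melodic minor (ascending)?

C#

The G# melodic minor (ascending) scale runs G# A# B C# D# E# F##.
Degree 4 is C#.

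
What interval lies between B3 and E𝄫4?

doubly diminished fourth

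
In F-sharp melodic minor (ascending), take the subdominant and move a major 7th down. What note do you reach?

C

The subdominant of F# melodic minor (ascending) is B.
A major seventh (11 semitones) below B lands on the letter C, giving C.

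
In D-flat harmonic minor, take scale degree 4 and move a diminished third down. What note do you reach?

Scale degree 4 of Db harmonic minor is Gb.
A diminished third (2 semitones) below Gb lands on the letter E, giving E.

E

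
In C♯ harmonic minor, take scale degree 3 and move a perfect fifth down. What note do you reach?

A

Scale degree 3 of C# harmonic minor is E.
A perfect fifth (7 semitones) below E lands on the letter A, giving A.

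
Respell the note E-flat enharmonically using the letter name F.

Plain F sits 2 semitones above Eb, so on the letter F the same pitch needs a double flat: Fbb.

Fbb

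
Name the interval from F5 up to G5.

major second

Counting letters F–G gives a second.
F→G = 2 semitones, exactly the major second.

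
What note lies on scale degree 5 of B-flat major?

F

The Bb major scale runs Bb C D Eb F G A.
Degree 5 is F.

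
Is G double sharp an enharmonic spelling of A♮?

Yes

G## = pitch class 9 and A = pitch class 9 — the same pitch class, so they are enharmonic equivalents.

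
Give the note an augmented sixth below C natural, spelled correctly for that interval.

A sixth below C lands on the letter E.
An augmented sixth spans 10 semitones, so C moves to pitch class 2. On the letter E that is Ebb.

Ebb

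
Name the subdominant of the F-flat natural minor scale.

Bbb

Degree 4 takes the letter 3 steps above F, which is B.
In natural minor, degree 4 sits 5 semitones above the tonic. Fb + 5 semitones is pitch class 9, spelled on B as Bbb.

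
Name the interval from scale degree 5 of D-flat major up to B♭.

major second

Scale degree 5 of Db major is Ab.
Ab up to Bb: letters A→B make it a second; 2 semitones makes it major.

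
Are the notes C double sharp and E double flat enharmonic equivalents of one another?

C## is pitch class 2; Ebb is pitch class 2.
All spellings map to pitch class 2, so they are enharmonically equivalent.

Yes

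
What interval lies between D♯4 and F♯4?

The letter names run D→F, a span of 2 letter steps, so the interval is some kind of third.
D# to F# is 3 semitones. A major third is 4, so 3 makes it minor.

minor third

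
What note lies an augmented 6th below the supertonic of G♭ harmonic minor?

The supertonic of Gb harmonic minor is Ab.
An augmented sixth (10 semitones) below Ab lands on the letter C, giving Cbb.

Cbb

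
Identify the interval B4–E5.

Counting letters B–C–D–E gives a fourth.
B→E = 5 semitones, exactly the perfect fourth.

perfect fourth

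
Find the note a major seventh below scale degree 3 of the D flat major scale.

Gb

Scale degree 3 of Db major is F.
A major seventh (11 semitones) below F lands on the letter G, giving Gb.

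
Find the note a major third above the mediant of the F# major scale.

C##

The mediant of F# major is A#.
A major third (4 semitones) above A# lands on the letter C, giving C##.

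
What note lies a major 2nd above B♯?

C##

A second above B lands on the letter C.
A major second spans 2 semitones, so B# moves to pitch class 2. On the letter C that is C##.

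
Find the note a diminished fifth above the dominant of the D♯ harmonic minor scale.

E

The dominant of D# harmonic minor is A#.
A diminished fifth (6 semitones) above A# lands on the letter E, giving E.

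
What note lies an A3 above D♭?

D up a major third is F#, so the target letter is F.
From Db, an augmented third is 5 semitones up: F#.

F#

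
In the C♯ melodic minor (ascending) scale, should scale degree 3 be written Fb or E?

Each scale degree takes a distinct letter name. Degree 3 of a scale on C must use the letter E.
E and Fb are enharmonically the same pitch, but only E uses the letter E, so it is the correct spelling here.

E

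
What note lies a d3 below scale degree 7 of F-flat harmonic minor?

Scale degree 7 of Fb harmonic minor is Eb.
A diminished third (2 semitones) below Eb lands on the letter C, giving C#.

C#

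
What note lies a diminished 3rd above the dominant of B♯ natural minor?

A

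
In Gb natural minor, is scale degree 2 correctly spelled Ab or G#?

Each scale degree takes a distinct letter name. Degree 2 of a scale on G must use the letter A.
Ab and G# are enharmonically the same pitch, but only Ab uses the letter A, so it is the correct spelling here.

Ab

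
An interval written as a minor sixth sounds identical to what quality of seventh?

A minor sixth spans 8 semitones.
A seventh spanning 8 semitones is doubly diminished (the major seventh is 11).

doubly diminished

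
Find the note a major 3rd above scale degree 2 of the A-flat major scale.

Scale degree 2 of Ab major is Bb.
A major third (4 semitones) above Bb lands on the letter D, giving D.

D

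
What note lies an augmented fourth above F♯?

B#

A fourth above F lands on the letter B.
An augmented fourth spans 6 semitones, so F# moves to pitch class 0. On the letter B that is B#.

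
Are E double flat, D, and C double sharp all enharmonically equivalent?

Yes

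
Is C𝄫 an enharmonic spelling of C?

Cbb is pitch class 10; C is pitch class 0.
The pitch classes differ (10 vs. 0), so they are not enharmonic equivalents.

No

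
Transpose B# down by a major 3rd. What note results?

A third below B lands on the letter G.
A major third spans 4 semitones, so B# moves to pitch class 8. On the letter G that is G#.

G#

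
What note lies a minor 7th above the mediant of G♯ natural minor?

A

The mediant of G# natural minor is B.
A minor seventh (10 semitones) above B lands on the letter A, giving A.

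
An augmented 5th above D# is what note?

D up a perfect fifth is A, so the target letter is A.
From D#, an augmented fifth is 8 semitones up: A##.

A##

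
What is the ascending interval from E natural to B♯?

augmented fifth

Counting letters E–F–G–A–B gives a fifth.
E→B# = 8 semitones, 1 wider than the perfect fifth (7), so augmented.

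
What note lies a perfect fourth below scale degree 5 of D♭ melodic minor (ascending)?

Eb

Scale degree 5 of Db melodic minor (ascending) is Ab.
A perfect fourth (5 semitones) below Ab lands on the letter E, giving Eb.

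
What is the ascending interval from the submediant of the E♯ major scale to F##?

perfect fourth

The submediant of E# major is C##.
C## up to F##: letters C→F make it a fourth; 5 semitones makes it perfect.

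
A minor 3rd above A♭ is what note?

Cb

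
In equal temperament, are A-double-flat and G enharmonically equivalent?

Abb = pitch class 7 and G = pitch class 7 — the same pitch class, so they are enharmonic equivalents.

Yes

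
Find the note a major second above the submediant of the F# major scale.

The submediant of F# major is D#.
A major second (2 semitones) above D# lands on the letter E, giving E#.

E#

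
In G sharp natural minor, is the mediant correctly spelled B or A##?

Each scale degree takes a distinct letter name. Degree 3 of a scale on G must use the letter B.
B and A## are enharmonically the same pitch, but only B uses the letter B, so it is the correct spelling here.

B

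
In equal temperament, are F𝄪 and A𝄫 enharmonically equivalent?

Yes

F## is pitch class 7; Abb is pitch class 7.
All spellings map to pitch class 7, so they are enharmonically equivalent.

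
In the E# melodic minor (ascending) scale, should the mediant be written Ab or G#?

G#

Each scale degree takes a distinct letter name. Degree 3 of a scale on E must use the letter G.
G# and Ab are enharmonically the same pitch, but only G# uses the letter G, so it is the correct spelling here.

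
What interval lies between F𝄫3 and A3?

The letter names run F→A, a span of 2 letter steps, so the interval is some kind of third.
Fbb to A is 6 semitones. A major third is 4, so 6 makes it doubly augmented.

doubly augmented third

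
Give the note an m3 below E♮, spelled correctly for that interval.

C#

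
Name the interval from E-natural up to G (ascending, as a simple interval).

minor third

The letter names run E→G, a span of 2 letter steps, so the interval is some kind of third.
E to G is 3 semitones. A major third is 4, so 3 makes it minor.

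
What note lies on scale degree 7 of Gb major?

F

The Gb major scale runs Gb Ab Bb Cb Db Eb F.
Degree 7 is F.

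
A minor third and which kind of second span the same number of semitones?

A minor third spans 3 semitones.
A second spanning 3 semitones is augmented (the major second is 2).

augmented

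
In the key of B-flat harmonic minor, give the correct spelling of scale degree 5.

F

Degree 5 takes the letter 4 steps above B, which is F.
In harmonic minor, degree 5 sits 7 semitones above the tonic. Bb + 7 semitones is pitch class 5, spelled on F as F.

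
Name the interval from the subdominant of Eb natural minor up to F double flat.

diminished sixth

The subdominant of Eb natural minor is Ab.
Ab up to Fbb: letters A→F make it a sixth; 7 semitones makes it diminished.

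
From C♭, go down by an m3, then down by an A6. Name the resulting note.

Cbb

A minor third down from Cb is Ab (letter A, 3 semitones down).
An augmented sixth down from Ab is Cbb (letter C, 10 semitones down).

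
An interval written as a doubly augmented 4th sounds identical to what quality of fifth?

A doubly augmented fourth spans 7 semitones.
A fifth spanning 7 semitones is perfect (the perfect fifth is 7).

perfect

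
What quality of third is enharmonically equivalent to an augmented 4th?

doubly augmented

An augmented fourth spans 6 semitones.
A third spanning 6 semitones is doubly augmented (the major third is 4).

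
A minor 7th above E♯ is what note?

D#

A seventh above E lands on the letter D.
A minor seventh spans 10 semitones, so E# moves to pitch class 3. On the letter D that is D#.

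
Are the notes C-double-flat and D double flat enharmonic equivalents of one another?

Cbb is pitch class 10; Dbb is pitch class 0.
The pitch classes differ (10 vs. 0), so they are not enharmonic equivalents.

No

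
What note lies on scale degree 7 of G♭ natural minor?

Fb

The Gb natural minor scale runs Gb Ab Bbb Cb Db Ebb Fb.
Degree 7 is Fb.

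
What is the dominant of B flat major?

The Bb major scale runs Bb C D Eb F G A.
Degree 5 is F.

F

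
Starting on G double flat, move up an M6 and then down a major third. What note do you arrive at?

Cbb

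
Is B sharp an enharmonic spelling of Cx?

Two spellings are enharmonically equivalent only if they share a pitch class.
Here B# → 0, C## → 2; 0 ≠ 2, so they are not.

No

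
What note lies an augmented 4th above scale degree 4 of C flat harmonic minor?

Bb

Scale degree 4 of Cb harmonic minor is Fb.
An augmented fourth (6 semitones) above Fb lands on the letter B, giving Bb.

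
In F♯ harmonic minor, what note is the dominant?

The F# harmonic minor scale runs F# G# A B C# D E#.
Degree 5 is C#.

C#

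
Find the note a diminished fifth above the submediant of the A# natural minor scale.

The submediant of A# natural minor is F#.
A diminished fifth (6 semitones) above F# lands on the letter C, giving C.

C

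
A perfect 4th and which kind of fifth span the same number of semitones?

A perfect fourth spans 5 semitones.
A fifth spanning 5 semitones is doubly diminished (the perfect fifth is 7).

doubly diminished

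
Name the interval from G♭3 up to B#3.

doubly augmented third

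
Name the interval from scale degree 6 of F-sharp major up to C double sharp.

Scale degree 6 of F# major is D#.
D# up to C##: letters D→C make it a seventh; 11 semitones makes it major.

major seventh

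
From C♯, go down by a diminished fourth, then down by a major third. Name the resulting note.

E#

A diminished fourth down from C# is G## (letter G, 4 semitones down).
A major third down from G## is E# (letter E, 4 semitones down).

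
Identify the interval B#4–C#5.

The letter names run B→C, a span of 1 letter step, so the interval is some kind of second.
B# to C# is 1 semitone. A major second is 2, so 1 makes it minor.

minor second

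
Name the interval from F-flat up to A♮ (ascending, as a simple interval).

augmented third

Counting letters F–G–A gives a third.
Fb→A = 5 semitones, 1 wider than the major third (4), so augmented.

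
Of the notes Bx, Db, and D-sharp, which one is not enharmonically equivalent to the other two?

D#

In 12-tone equal temperament, enharmonic equivalents share a pitch class. B## is pitch class 1; Db is pitch class 1; D# is pitch class 3.
B## and Db share pitch class 1, while D# is pitch class 3.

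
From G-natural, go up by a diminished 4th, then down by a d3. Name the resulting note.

A

A diminished fourth up from G is Cb (letter C, 4 semitones up).
A diminished third down from Cb is A (letter A, 2 semitones down).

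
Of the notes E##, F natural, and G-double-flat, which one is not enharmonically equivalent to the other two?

E##

In 12-tone equal temperament, enharmonic equivalents share a pitch class. E## is pitch class 6; F is pitch class 5; Gbb is pitch class 5.
F and Gbb share pitch class 5, while E## is pitch class 6.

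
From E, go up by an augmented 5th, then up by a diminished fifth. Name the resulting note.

F#

An augmented fifth up from E is B# (letter B, 8 semitones up).
A diminished fifth up from B# is F# (letter F, 6 semitones up).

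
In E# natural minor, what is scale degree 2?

Degree 2 takes the letter 1 step above E, which is F.
In natural minor, degree 2 sits 2 semitones above the tonic. E# + 2 semitones is pitch class 7, spelled on F as F##.

F##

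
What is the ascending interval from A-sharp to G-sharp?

The letter names run A→G, a span of 6 letter steps, so the interval is some kind of seventh.
A# to G# is 10 semitones. A major seventh is 11, so 10 makes it minor.

minor seventh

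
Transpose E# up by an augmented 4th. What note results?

A fourth above E lands on the letter A.
An augmented fourth spans 6 semitones, so E# moves to pitch class 11. On the letter A that is A##.

A##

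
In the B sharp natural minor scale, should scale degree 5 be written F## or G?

Each scale degree takes a distinct letter name. Degree 5 of a scale on B must use the letter F.
F## and G are enharmonically the same pitch, but only F## uses the letter F, so it is the correct spelling here.

F##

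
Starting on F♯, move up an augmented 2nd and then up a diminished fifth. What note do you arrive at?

D#

An augmented second up from F# is G## (letter G, 3 semitones up).
A diminished fifth up from G## is D# (letter D, 6 semitones up).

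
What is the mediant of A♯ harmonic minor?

C#

Degree 3 takes the letter 2 steps above A, which is C.
In harmonic minor, degree 3 sits 3 semitones above the tonic. A# + 3 semitones is pitch class 1, spelled on C as C#.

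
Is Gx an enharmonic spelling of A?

G## is pitch class 9; A is pitch class 9.
All spellings map to pitch class 9, so they are enharmonically equivalent.

Yes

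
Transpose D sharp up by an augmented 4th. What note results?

G##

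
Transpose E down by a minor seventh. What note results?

F#

E down a major seventh is F, so the target letter is F.
From E, a minor seventh is 10 semitones down: F#.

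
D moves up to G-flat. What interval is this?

Counting letters D–E–F–G gives a fourth.
D→Gb = 4 semitones, 1 narrower than the perfect fourth (5), so diminished.

diminished fourth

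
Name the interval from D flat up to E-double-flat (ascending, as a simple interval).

The letter names run D→E, a span of 1 letter step, so the interval is some kind of second.
Db to Ebb is 1 semitone. A major second is 2, so 1 makes it minor.

minor second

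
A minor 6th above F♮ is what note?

F up a major sixth is D, so the target letter is D.
From F, a minor sixth is 8 semitones up: Db.

Db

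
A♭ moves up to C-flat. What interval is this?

minor third

Counting letters A–B–C gives a third.
Ab→Cb = 3 semitones, 1 narrower than the major third (4), so minor.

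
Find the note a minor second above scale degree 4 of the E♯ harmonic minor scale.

Scale degree 4 of E# harmonic minor is A#.
A minor second (1 semitone) above A# lands on the letter B, giving B.

B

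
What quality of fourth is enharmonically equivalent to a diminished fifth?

augmented

A diminished fifth spans 6 semitones.
A fourth spanning 6 semitones is augmented (the perfect fourth is 5).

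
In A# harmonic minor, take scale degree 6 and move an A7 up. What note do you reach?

Scale degree 6 of A# harmonic minor is F#.
An augmented seventh (12 semitones) above F# lands on the letter E, giving E##.

E##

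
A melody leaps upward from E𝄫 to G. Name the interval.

The letter names run E→G, a span of 2 letter steps, so the interval is some kind of third.
Ebb to G is 5 semitones. A major third is 4, so 5 makes it augmented.

augmented third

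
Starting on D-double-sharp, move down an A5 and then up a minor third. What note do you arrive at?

B

An augmented fifth down from D## is G# (letter G, 8 semitones down).
A minor third up from G# is B (letter B, 3 semitones up).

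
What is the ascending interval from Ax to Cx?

Counting letters A–B–C gives a third.
A##→C## = 3 semitones, 1 narrower than the major third (4), so minor.

minor third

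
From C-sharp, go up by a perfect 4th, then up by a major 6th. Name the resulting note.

A perfect fourth up from C# is F# (letter F, 5 semitones up).
A major sixth up from F# is D# (letter D, 9 semitones up).

D#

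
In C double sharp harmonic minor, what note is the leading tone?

Degree 7 takes the letter 6 steps above C, which is B.
In harmonic minor, degree 7 sits 11 semitones above the tonic. C## + 11 semitones is pitch class 1, spelled on B as B##.

B##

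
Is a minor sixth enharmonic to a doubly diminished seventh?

Yes

A minor sixth spans 8 semitones; a doubly diminished seventh spans 8.
They are enharmonically equivalent.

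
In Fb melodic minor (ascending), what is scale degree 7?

Eb

The Fb melodic minor (ascending) scale runs Fb Gb Abb Bbb Cb Db Eb.
Degree 7 is Eb.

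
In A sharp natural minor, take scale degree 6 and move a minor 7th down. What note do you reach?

Scale degree 6 of A# natural minor is F#.
A minor seventh (10 semitones) below F# lands on the letter G, giving G#.

G#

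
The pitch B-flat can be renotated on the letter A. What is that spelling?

A#

Plain A sits 1 semitone below Bb, so on the letter A the same pitch needs a sharp: A#.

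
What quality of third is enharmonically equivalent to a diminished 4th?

major

A diminished fourth spans 4 semitones.
A third spanning 4 semitones is major (the major third is 4).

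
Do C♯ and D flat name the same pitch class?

C# = pitch class 1 and Db = pitch class 1 — the same pitch class, so they are enharmonic equivalents.

Yes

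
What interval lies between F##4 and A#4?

minor third

The letter names run F→A, a span of 2 letter steps, so the interval is some kind of third.
F## to A# is 3 semitones. A major third is 4, so 3 makes it minor.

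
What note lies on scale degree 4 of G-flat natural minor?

The Gb natural minor scale runs Gb Ab Bbb Cb Db Ebb Fb.
Degree 4 is Cb.

Cb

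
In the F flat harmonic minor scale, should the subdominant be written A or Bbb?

Bbb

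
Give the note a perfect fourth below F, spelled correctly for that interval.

A fourth below F lands on the letter C.
A perfect fourth spans 5 semitones, so F moves to pitch class 0. On the letter C that is C.

C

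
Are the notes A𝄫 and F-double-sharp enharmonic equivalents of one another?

Yes

Abb is pitch class 7; F## is pitch class 7.
All spellings map to pitch class 7, so they are enharmonically equivalent.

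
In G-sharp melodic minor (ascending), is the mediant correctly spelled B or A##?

Each scale degree takes a distinct letter name. Degree 3 of a scale on G must use the letter B.
B and A## are enharmonically the same pitch, but only B uses the letter B, so it is the correct spelling here.

B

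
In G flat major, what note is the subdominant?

Cb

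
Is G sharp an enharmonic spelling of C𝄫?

G# is pitch class 8; Cbb is pitch class 10.
The pitch classes differ (8 vs. 10), so they are not enharmonic equivalents.

No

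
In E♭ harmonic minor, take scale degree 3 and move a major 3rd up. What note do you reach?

Bb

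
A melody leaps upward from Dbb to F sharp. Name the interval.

doubly augmented third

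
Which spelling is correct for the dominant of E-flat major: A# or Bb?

Each scale degree takes a distinct letter name. Degree 5 of a scale on E must use the letter B.
Bb and A# are enharmonically the same pitch, but only Bb uses the letter B, so it is the correct spelling here.

Bb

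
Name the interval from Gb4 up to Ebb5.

minor sixth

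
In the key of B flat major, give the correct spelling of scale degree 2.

The Bb major scale runs Bb C D Eb F G A.
Degree 2 is C.

C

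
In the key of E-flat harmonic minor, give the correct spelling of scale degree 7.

Degree 7 takes the letter 6 steps above E, which is D.
In harmonic minor, degree 7 sits 11 semitones above the tonic. Eb + 11 semitones is pitch class 2, spelled on D as D.

D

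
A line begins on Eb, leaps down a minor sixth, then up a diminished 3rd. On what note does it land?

Bbb

A minor sixth down from Eb is G (letter G, 8 semitones down).
A diminished third up from G is Bbb (letter B, 2 semitones up).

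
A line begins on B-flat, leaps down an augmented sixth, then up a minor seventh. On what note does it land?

Cbb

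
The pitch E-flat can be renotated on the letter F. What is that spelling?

Fbb

Plain F sits 2 semitones above Eb, so on the letter F the same pitch needs a double flat: Fbb.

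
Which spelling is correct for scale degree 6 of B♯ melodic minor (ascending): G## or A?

G##

Each scale degree takes a distinct letter name. Degree 6 of a scale on B must use the letter G.
G## and A are enharmonically the same pitch, but only G## uses the letter G, so it is the correct spelling here.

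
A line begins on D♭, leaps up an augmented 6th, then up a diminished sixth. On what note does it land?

An augmented sixth up from Db is B (letter B, 10 semitones up).
A diminished sixth up from B is Gb (letter G, 7 semitones up).

Gb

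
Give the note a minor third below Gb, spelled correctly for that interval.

G down a major third is Eb, so the target letter is E.
From Gb, a minor third is 3 semitones down: Eb.

Eb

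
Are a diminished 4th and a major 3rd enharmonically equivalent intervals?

A diminished fourth spans 4 semitones; a major third spans 4.
They are enharmonically equivalent.

Yes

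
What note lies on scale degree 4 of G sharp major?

Degree 4 takes the letter 3 steps above G, which is C.
In major, degree 4 sits 5 semitones above the tonic. G# + 5 semitones is pitch class 1, spelled on C as C#.

C#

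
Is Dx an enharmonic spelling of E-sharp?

Two spellings are enharmonically equivalent only if they share a pitch class.
Here D## → 4, E# → 5; 4 ≠ 5, so they are not.

No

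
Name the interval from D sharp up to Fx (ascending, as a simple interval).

major third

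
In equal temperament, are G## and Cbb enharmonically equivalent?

Two spellings are enharmonically equivalent only if they share a pitch class.
Here G## → 9, Cbb → 10; 9 ≠ 10, so they are not.

No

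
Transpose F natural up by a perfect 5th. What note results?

C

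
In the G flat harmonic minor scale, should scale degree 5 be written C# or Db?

Db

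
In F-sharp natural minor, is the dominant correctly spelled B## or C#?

C#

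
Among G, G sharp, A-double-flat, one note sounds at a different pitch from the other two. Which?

In 12-tone equal temperament, enharmonic equivalents share a pitch class. G is pitch class 7; G# is pitch class 8; Abb is pitch class 7.
G and Abb share pitch class 7, while G# is pitch class 8.

G#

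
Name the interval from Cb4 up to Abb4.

The letter names run C→A, a span of 5 letter steps, so the interval is some kind of sixth.
Cb to Abb is 8 semitones. A major sixth is 9, so 8 makes it minor.

minor sixth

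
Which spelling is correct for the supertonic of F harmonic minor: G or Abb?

G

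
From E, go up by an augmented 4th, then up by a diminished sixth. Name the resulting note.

An augmented fourth up from E is A# (letter A, 6 semitones up).
A diminished sixth up from A# is F (letter F, 7 semitones up).

F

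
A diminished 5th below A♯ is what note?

A fifth below A lands on the letter D.
A diminished fifth spans 6 semitones, so A# moves to pitch class 4. On the letter D that is D##.

D##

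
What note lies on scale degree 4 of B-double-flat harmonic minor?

Ebb

The Bbb harmonic minor scale runs Bbb Cb Dbb Ebb Fb Gbb Ab.
Degree 4 is Ebb.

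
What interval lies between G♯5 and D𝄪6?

Counting letters G–A–B–C–D gives a fifth.
G#→D## = 8 semitones, 1 wider than the perfect fifth (7), so augmented.

augmented fifth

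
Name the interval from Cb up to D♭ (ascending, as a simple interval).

major second

The letter names run C→D, a span of 1 letter step, so the interval is some kind of second.
Cb to Db is 2 semitones. A major second is 2, so 2 makes it major.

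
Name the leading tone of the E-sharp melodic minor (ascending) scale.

D##

The E# melodic minor (ascending) scale runs E# F## G# A# B# C## D##.
Degree 7 is D##.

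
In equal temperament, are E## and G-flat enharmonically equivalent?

E## = pitch class 6 and Gb = pitch class 6 — the same pitch class, so they are enharmonic equivalents.

Yes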